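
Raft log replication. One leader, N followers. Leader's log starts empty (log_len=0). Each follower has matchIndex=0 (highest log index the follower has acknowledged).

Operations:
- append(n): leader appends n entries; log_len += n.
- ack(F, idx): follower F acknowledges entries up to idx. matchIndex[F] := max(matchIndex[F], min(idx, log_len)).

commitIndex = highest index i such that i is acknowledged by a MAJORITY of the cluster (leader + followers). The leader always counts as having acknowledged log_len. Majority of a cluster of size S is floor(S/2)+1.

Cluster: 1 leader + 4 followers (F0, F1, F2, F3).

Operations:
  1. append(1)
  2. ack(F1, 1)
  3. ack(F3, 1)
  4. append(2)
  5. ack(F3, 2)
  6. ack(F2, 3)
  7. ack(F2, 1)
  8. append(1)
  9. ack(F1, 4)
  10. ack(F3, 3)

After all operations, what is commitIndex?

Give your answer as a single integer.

Answer: 3

Derivation:
Op 1: append 1 -> log_len=1
Op 2: F1 acks idx 1 -> match: F0=0 F1=1 F2=0 F3=0; commitIndex=0
Op 3: F3 acks idx 1 -> match: F0=0 F1=1 F2=0 F3=1; commitIndex=1
Op 4: append 2 -> log_len=3
Op 5: F3 acks idx 2 -> match: F0=0 F1=1 F2=0 F3=2; commitIndex=1
Op 6: F2 acks idx 3 -> match: F0=0 F1=1 F2=3 F3=2; commitIndex=2
Op 7: F2 acks idx 1 -> match: F0=0 F1=1 F2=3 F3=2; commitIndex=2
Op 8: append 1 -> log_len=4
Op 9: F1 acks idx 4 -> match: F0=0 F1=4 F2=3 F3=2; commitIndex=3
Op 10: F3 acks idx 3 -> match: F0=0 F1=4 F2=3 F3=3; commitIndex=3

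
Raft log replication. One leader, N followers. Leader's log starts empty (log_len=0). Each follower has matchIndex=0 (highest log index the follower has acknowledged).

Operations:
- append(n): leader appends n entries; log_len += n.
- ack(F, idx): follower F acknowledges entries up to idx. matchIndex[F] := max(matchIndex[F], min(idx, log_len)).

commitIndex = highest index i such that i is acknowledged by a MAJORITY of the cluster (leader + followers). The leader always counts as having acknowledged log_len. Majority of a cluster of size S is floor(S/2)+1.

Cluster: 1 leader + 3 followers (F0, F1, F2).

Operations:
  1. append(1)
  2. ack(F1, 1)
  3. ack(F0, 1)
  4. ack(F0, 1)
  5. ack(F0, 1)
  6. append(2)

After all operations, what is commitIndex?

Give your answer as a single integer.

Answer: 1

Derivation:
Op 1: append 1 -> log_len=1
Op 2: F1 acks idx 1 -> match: F0=0 F1=1 F2=0; commitIndex=0
Op 3: F0 acks idx 1 -> match: F0=1 F1=1 F2=0; commitIndex=1
Op 4: F0 acks idx 1 -> match: F0=1 F1=1 F2=0; commitIndex=1
Op 5: F0 acks idx 1 -> match: F0=1 F1=1 F2=0; commitIndex=1
Op 6: append 2 -> log_len=3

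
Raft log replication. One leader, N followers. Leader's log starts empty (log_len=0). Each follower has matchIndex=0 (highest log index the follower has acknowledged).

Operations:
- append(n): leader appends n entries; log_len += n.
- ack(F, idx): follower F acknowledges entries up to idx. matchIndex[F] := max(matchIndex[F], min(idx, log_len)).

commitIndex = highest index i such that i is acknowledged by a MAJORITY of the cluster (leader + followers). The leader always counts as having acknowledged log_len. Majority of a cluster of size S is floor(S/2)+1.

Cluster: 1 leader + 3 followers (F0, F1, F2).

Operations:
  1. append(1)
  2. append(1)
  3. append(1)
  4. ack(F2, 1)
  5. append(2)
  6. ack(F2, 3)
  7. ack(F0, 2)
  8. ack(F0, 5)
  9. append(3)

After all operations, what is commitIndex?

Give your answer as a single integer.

Answer: 3

Derivation:
Op 1: append 1 -> log_len=1
Op 2: append 1 -> log_len=2
Op 3: append 1 -> log_len=3
Op 4: F2 acks idx 1 -> match: F0=0 F1=0 F2=1; commitIndex=0
Op 5: append 2 -> log_len=5
Op 6: F2 acks idx 3 -> match: F0=0 F1=0 F2=3; commitIndex=0
Op 7: F0 acks idx 2 -> match: F0=2 F1=0 F2=3; commitIndex=2
Op 8: F0 acks idx 5 -> match: F0=5 F1=0 F2=3; commitIndex=3
Op 9: append 3 -> log_len=8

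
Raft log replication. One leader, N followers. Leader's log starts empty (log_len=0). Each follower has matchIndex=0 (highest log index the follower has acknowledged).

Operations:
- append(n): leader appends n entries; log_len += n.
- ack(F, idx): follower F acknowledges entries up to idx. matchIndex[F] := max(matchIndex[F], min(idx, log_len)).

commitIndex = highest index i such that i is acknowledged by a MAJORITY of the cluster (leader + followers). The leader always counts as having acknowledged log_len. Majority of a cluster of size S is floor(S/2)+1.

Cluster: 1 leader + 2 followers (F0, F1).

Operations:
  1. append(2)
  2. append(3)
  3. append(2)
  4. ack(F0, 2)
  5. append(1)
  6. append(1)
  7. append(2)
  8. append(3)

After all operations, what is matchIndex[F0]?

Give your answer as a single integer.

Op 1: append 2 -> log_len=2
Op 2: append 3 -> log_len=5
Op 3: append 2 -> log_len=7
Op 4: F0 acks idx 2 -> match: F0=2 F1=0; commitIndex=2
Op 5: append 1 -> log_len=8
Op 6: append 1 -> log_len=9
Op 7: append 2 -> log_len=11
Op 8: append 3 -> log_len=14

Answer: 2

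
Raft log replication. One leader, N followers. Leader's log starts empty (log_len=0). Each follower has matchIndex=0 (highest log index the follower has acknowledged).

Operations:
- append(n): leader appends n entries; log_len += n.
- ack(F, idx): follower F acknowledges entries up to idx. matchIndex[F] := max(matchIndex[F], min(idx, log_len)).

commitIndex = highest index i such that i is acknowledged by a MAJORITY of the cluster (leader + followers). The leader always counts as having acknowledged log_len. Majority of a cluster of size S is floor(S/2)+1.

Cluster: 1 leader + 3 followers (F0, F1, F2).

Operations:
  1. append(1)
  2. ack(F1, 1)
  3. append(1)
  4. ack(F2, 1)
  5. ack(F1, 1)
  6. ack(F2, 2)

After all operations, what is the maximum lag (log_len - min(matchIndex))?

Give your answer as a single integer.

Answer: 2

Derivation:
Op 1: append 1 -> log_len=1
Op 2: F1 acks idx 1 -> match: F0=0 F1=1 F2=0; commitIndex=0
Op 3: append 1 -> log_len=2
Op 4: F2 acks idx 1 -> match: F0=0 F1=1 F2=1; commitIndex=1
Op 5: F1 acks idx 1 -> match: F0=0 F1=1 F2=1; commitIndex=1
Op 6: F2 acks idx 2 -> match: F0=0 F1=1 F2=2; commitIndex=1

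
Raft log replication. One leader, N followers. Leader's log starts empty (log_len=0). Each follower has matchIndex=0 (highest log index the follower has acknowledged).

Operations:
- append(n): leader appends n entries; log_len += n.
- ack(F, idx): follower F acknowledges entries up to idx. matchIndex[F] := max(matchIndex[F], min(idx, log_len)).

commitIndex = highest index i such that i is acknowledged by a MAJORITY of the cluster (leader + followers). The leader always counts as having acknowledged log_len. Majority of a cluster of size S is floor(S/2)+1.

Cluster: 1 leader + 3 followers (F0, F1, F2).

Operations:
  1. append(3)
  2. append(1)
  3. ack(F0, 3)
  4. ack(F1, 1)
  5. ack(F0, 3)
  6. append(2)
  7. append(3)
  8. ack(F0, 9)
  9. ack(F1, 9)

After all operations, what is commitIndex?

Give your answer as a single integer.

Op 1: append 3 -> log_len=3
Op 2: append 1 -> log_len=4
Op 3: F0 acks idx 3 -> match: F0=3 F1=0 F2=0; commitIndex=0
Op 4: F1 acks idx 1 -> match: F0=3 F1=1 F2=0; commitIndex=1
Op 5: F0 acks idx 3 -> match: F0=3 F1=1 F2=0; commitIndex=1
Op 6: append 2 -> log_len=6
Op 7: append 3 -> log_len=9
Op 8: F0 acks idx 9 -> match: F0=9 F1=1 F2=0; commitIndex=1
Op 9: F1 acks idx 9 -> match: F0=9 F1=9 F2=0; commitIndex=9

Answer: 9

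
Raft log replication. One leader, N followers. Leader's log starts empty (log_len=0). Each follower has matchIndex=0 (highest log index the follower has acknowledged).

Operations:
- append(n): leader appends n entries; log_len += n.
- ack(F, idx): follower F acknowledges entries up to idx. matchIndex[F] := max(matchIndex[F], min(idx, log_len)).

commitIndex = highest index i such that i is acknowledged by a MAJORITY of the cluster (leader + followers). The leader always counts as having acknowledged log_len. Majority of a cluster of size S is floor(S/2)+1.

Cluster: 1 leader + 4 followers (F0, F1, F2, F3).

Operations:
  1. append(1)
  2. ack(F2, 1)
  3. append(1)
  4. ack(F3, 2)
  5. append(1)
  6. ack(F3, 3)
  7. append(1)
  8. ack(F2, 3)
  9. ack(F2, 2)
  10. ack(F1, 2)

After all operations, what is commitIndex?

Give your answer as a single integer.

Op 1: append 1 -> log_len=1
Op 2: F2 acks idx 1 -> match: F0=0 F1=0 F2=1 F3=0; commitIndex=0
Op 3: append 1 -> log_len=2
Op 4: F3 acks idx 2 -> match: F0=0 F1=0 F2=1 F3=2; commitIndex=1
Op 5: append 1 -> log_len=3
Op 6: F3 acks idx 3 -> match: F0=0 F1=0 F2=1 F3=3; commitIndex=1
Op 7: append 1 -> log_len=4
Op 8: F2 acks idx 3 -> match: F0=0 F1=0 F2=3 F3=3; commitIndex=3
Op 9: F2 acks idx 2 -> match: F0=0 F1=0 F2=3 F3=3; commitIndex=3
Op 10: F1 acks idx 2 -> match: F0=0 F1=2 F2=3 F3=3; commitIndex=3

Answer: 3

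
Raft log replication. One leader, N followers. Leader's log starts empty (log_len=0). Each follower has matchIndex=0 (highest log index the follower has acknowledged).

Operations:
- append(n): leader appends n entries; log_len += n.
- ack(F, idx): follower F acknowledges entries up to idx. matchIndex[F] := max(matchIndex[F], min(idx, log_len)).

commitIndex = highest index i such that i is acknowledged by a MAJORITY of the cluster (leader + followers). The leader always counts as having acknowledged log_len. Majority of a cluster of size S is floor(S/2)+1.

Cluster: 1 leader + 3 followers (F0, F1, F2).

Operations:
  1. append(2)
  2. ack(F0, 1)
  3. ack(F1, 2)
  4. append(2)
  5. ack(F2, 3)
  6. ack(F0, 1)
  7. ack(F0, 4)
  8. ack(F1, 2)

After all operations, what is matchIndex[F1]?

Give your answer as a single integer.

Answer: 2

Derivation:
Op 1: append 2 -> log_len=2
Op 2: F0 acks idx 1 -> match: F0=1 F1=0 F2=0; commitIndex=0
Op 3: F1 acks idx 2 -> match: F0=1 F1=2 F2=0; commitIndex=1
Op 4: append 2 -> log_len=4
Op 5: F2 acks idx 3 -> match: F0=1 F1=2 F2=3; commitIndex=2
Op 6: F0 acks idx 1 -> match: F0=1 F1=2 F2=3; commitIndex=2
Op 7: F0 acks idx 4 -> match: F0=4 F1=2 F2=3; commitIndex=3
Op 8: F1 acks idx 2 -> match: F0=4 F1=2 F2=3; commitIndex=3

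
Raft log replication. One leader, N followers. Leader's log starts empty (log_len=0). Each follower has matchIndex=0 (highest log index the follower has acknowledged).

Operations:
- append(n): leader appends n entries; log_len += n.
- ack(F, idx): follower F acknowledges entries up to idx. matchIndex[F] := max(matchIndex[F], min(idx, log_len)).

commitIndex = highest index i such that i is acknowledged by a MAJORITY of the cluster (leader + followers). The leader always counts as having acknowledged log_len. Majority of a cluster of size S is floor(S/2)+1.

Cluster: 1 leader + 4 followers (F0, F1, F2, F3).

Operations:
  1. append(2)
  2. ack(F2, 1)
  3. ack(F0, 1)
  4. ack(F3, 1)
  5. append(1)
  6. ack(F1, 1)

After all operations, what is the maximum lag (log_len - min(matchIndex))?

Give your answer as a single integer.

Op 1: append 2 -> log_len=2
Op 2: F2 acks idx 1 -> match: F0=0 F1=0 F2=1 F3=0; commitIndex=0
Op 3: F0 acks idx 1 -> match: F0=1 F1=0 F2=1 F3=0; commitIndex=1
Op 4: F3 acks idx 1 -> match: F0=1 F1=0 F2=1 F3=1; commitIndex=1
Op 5: append 1 -> log_len=3
Op 6: F1 acks idx 1 -> match: F0=1 F1=1 F2=1 F3=1; commitIndex=1

Answer: 2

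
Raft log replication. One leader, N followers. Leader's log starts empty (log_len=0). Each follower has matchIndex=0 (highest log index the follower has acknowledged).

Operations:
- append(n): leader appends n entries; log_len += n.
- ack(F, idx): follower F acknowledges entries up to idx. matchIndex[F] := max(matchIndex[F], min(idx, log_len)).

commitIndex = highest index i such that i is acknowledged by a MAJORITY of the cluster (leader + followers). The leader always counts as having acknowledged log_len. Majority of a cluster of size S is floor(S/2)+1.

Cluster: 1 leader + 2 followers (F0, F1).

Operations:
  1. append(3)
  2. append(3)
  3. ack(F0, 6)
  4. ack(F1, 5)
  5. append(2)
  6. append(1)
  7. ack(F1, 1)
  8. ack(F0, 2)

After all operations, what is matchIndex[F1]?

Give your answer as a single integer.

Op 1: append 3 -> log_len=3
Op 2: append 3 -> log_len=6
Op 3: F0 acks idx 6 -> match: F0=6 F1=0; commitIndex=6
Op 4: F1 acks idx 5 -> match: F0=6 F1=5; commitIndex=6
Op 5: append 2 -> log_len=8
Op 6: append 1 -> log_len=9
Op 7: F1 acks idx 1 -> match: F0=6 F1=5; commitIndex=6
Op 8: F0 acks idx 2 -> match: F0=6 F1=5; commitIndex=6

Answer: 5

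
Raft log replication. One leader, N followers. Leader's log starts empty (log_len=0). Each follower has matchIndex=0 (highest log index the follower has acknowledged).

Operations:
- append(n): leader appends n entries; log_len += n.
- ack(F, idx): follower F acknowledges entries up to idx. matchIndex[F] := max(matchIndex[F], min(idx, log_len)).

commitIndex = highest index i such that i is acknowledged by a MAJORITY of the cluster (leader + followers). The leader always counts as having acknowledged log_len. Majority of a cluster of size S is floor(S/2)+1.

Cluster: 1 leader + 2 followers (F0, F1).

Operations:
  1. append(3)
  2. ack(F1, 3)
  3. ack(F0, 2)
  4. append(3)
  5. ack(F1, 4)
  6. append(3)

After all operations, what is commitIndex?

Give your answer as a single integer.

Op 1: append 3 -> log_len=3
Op 2: F1 acks idx 3 -> match: F0=0 F1=3; commitIndex=3
Op 3: F0 acks idx 2 -> match: F0=2 F1=3; commitIndex=3
Op 4: append 3 -> log_len=6
Op 5: F1 acks idx 4 -> match: F0=2 F1=4; commitIndex=4
Op 6: append 3 -> log_len=9

Answer: 4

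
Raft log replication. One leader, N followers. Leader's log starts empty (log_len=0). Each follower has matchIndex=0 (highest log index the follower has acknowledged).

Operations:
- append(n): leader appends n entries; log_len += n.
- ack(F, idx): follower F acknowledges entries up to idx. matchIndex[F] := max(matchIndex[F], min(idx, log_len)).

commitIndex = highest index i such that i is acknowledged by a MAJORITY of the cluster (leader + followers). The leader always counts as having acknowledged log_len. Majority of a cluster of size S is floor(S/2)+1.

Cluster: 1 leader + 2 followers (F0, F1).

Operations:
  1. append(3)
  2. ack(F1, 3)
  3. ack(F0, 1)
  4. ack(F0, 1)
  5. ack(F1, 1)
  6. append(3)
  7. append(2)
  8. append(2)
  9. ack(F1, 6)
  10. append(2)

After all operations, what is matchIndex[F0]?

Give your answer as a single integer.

Op 1: append 3 -> log_len=3
Op 2: F1 acks idx 3 -> match: F0=0 F1=3; commitIndex=3
Op 3: F0 acks idx 1 -> match: F0=1 F1=3; commitIndex=3
Op 4: F0 acks idx 1 -> match: F0=1 F1=3; commitIndex=3
Op 5: F1 acks idx 1 -> match: F0=1 F1=3; commitIndex=3
Op 6: append 3 -> log_len=6
Op 7: append 2 -> log_len=8
Op 8: append 2 -> log_len=10
Op 9: F1 acks idx 6 -> match: F0=1 F1=6; commitIndex=6
Op 10: append 2 -> log_len=12

Answer: 1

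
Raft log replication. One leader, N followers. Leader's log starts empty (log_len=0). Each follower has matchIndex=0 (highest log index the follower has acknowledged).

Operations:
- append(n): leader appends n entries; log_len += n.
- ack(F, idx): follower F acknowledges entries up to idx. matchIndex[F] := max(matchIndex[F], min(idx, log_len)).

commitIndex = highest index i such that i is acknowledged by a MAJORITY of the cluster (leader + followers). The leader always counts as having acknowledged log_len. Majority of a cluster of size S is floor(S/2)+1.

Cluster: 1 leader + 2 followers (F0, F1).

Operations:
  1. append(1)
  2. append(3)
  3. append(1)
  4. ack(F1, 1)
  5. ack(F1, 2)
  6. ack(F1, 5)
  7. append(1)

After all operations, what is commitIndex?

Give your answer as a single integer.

Op 1: append 1 -> log_len=1
Op 2: append 3 -> log_len=4
Op 3: append 1 -> log_len=5
Op 4: F1 acks idx 1 -> match: F0=0 F1=1; commitIndex=1
Op 5: F1 acks idx 2 -> match: F0=0 F1=2; commitIndex=2
Op 6: F1 acks idx 5 -> match: F0=0 F1=5; commitIndex=5
Op 7: append 1 -> log_len=6

Answer: 5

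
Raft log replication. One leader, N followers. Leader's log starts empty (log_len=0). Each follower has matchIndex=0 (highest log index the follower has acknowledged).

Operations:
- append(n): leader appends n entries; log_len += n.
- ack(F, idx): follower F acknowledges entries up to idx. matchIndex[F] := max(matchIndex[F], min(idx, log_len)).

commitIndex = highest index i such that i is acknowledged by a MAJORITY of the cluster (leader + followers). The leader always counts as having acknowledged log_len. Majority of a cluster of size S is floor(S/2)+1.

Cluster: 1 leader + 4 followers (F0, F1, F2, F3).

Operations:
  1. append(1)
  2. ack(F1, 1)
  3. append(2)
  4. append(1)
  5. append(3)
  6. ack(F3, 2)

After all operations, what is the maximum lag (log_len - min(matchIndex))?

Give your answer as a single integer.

Answer: 7

Derivation:
Op 1: append 1 -> log_len=1
Op 2: F1 acks idx 1 -> match: F0=0 F1=1 F2=0 F3=0; commitIndex=0
Op 3: append 2 -> log_len=3
Op 4: append 1 -> log_len=4
Op 5: append 3 -> log_len=7
Op 6: F3 acks idx 2 -> match: F0=0 F1=1 F2=0 F3=2; commitIndex=1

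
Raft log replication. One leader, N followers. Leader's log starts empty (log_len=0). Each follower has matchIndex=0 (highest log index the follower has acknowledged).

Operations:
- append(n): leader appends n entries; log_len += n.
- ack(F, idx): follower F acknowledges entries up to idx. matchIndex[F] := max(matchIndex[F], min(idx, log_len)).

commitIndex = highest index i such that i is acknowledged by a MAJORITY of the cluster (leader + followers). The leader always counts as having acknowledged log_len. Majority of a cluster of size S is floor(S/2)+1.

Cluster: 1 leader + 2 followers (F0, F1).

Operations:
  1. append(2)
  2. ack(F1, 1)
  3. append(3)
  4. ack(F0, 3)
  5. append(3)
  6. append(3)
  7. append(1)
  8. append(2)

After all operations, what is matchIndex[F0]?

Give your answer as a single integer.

Answer: 3

Derivation:
Op 1: append 2 -> log_len=2
Op 2: F1 acks idx 1 -> match: F0=0 F1=1; commitIndex=1
Op 3: append 3 -> log_len=5
Op 4: F0 acks idx 3 -> match: F0=3 F1=1; commitIndex=3
Op 5: append 3 -> log_len=8
Op 6: append 3 -> log_len=11
Op 7: append 1 -> log_len=12
Op 8: append 2 -> log_len=14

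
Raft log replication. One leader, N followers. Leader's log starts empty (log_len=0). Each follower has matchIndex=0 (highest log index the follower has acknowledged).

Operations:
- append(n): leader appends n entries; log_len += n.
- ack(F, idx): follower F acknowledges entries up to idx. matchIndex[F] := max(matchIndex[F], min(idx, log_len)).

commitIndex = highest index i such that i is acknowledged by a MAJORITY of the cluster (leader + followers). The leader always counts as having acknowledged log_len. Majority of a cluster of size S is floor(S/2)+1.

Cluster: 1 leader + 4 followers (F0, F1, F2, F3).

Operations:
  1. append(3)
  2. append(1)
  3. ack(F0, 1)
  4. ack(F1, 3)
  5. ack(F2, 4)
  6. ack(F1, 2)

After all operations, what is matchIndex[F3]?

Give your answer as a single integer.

Op 1: append 3 -> log_len=3
Op 2: append 1 -> log_len=4
Op 3: F0 acks idx 1 -> match: F0=1 F1=0 F2=0 F3=0; commitIndex=0
Op 4: F1 acks idx 3 -> match: F0=1 F1=3 F2=0 F3=0; commitIndex=1
Op 5: F2 acks idx 4 -> match: F0=1 F1=3 F2=4 F3=0; commitIndex=3
Op 6: F1 acks idx 2 -> match: F0=1 F1=3 F2=4 F3=0; commitIndex=3

Answer: 0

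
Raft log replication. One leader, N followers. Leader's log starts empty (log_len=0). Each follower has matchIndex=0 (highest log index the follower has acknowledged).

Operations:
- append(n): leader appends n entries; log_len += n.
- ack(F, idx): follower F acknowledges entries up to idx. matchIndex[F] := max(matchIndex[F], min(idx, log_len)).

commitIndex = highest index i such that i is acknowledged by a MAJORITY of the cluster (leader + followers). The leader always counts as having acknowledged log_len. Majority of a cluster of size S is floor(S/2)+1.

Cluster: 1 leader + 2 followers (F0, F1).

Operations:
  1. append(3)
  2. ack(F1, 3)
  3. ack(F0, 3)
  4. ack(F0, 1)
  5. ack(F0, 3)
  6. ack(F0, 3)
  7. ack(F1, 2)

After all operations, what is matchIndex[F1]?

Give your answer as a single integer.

Answer: 3

Derivation:
Op 1: append 3 -> log_len=3
Op 2: F1 acks idx 3 -> match: F0=0 F1=3; commitIndex=3
Op 3: F0 acks idx 3 -> match: F0=3 F1=3; commitIndex=3
Op 4: F0 acks idx 1 -> match: F0=3 F1=3; commitIndex=3
Op 5: F0 acks idx 3 -> match: F0=3 F1=3; commitIndex=3
Op 6: F0 acks idx 3 -> match: F0=3 F1=3; commitIndex=3
Op 7: F1 acks idx 2 -> match: F0=3 F1=3; commitIndex=3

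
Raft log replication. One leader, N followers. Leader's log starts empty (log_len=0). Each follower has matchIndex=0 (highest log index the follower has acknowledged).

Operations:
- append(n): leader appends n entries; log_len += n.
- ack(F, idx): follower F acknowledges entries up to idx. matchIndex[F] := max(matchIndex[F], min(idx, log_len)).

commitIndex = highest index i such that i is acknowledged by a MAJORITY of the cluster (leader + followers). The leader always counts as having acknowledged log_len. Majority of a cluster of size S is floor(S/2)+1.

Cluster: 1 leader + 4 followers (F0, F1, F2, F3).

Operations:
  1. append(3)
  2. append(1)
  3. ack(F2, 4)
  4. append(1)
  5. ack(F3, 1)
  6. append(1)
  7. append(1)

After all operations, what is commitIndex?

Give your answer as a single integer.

Answer: 1

Derivation:
Op 1: append 3 -> log_len=3
Op 2: append 1 -> log_len=4
Op 3: F2 acks idx 4 -> match: F0=0 F1=0 F2=4 F3=0; commitIndex=0
Op 4: append 1 -> log_len=5
Op 5: F3 acks idx 1 -> match: F0=0 F1=0 F2=4 F3=1; commitIndex=1
Op 6: append 1 -> log_len=6
Op 7: append 1 -> log_len=7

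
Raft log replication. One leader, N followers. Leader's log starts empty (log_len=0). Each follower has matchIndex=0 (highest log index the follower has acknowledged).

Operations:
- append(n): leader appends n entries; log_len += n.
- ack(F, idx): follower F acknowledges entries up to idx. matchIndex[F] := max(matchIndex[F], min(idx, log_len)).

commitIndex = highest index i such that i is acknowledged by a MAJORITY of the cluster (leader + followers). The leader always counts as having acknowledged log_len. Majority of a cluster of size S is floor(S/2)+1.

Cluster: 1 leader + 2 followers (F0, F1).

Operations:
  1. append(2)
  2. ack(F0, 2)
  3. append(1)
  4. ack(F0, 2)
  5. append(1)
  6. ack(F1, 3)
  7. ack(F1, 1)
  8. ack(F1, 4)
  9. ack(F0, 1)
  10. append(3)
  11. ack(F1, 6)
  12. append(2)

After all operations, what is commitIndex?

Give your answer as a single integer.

Answer: 6

Derivation:
Op 1: append 2 -> log_len=2
Op 2: F0 acks idx 2 -> match: F0=2 F1=0; commitIndex=2
Op 3: append 1 -> log_len=3
Op 4: F0 acks idx 2 -> match: F0=2 F1=0; commitIndex=2
Op 5: append 1 -> log_len=4
Op 6: F1 acks idx 3 -> match: F0=2 F1=3; commitIndex=3
Op 7: F1 acks idx 1 -> match: F0=2 F1=3; commitIndex=3
Op 8: F1 acks idx 4 -> match: F0=2 F1=4; commitIndex=4
Op 9: F0 acks idx 1 -> match: F0=2 F1=4; commitIndex=4
Op 10: append 3 -> log_len=7
Op 11: F1 acks idx 6 -> match: F0=2 F1=6; commitIndex=6
Op 12: append 2 -> log_len=9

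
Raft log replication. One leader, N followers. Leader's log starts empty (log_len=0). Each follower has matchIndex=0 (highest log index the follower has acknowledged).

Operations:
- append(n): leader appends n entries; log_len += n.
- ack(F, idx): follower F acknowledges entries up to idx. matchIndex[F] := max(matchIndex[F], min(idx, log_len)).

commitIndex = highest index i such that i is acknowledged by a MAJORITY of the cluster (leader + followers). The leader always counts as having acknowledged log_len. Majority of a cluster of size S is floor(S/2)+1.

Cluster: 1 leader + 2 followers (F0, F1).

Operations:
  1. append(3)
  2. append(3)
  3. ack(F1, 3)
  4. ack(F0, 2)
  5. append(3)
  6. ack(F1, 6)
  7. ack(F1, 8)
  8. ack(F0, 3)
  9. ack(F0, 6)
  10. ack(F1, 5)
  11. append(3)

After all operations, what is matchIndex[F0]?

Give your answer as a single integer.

Answer: 6

Derivation:
Op 1: append 3 -> log_len=3
Op 2: append 3 -> log_len=6
Op 3: F1 acks idx 3 -> match: F0=0 F1=3; commitIndex=3
Op 4: F0 acks idx 2 -> match: F0=2 F1=3; commitIndex=3
Op 5: append 3 -> log_len=9
Op 6: F1 acks idx 6 -> match: F0=2 F1=6; commitIndex=6
Op 7: F1 acks idx 8 -> match: F0=2 F1=8; commitIndex=8
Op 8: F0 acks idx 3 -> match: F0=3 F1=8; commitIndex=8
Op 9: F0 acks idx 6 -> match: F0=6 F1=8; commitIndex=8
Op 10: F1 acks idx 5 -> match: F0=6 F1=8; commitIndex=8
Op 11: append 3 -> log_len=12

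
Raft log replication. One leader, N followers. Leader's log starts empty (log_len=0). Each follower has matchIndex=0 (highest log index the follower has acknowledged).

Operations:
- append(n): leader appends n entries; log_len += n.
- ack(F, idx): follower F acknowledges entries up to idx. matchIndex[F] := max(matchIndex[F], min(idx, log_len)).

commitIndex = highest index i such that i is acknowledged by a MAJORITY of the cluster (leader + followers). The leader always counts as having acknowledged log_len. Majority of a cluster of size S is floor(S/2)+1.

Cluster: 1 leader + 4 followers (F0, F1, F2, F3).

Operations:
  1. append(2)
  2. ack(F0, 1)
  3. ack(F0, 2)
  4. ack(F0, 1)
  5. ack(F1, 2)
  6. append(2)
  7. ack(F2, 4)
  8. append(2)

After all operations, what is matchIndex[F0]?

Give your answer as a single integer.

Answer: 2

Derivation:
Op 1: append 2 -> log_len=2
Op 2: F0 acks idx 1 -> match: F0=1 F1=0 F2=0 F3=0; commitIndex=0
Op 3: F0 acks idx 2 -> match: F0=2 F1=0 F2=0 F3=0; commitIndex=0
Op 4: F0 acks idx 1 -> match: F0=2 F1=0 F2=0 F3=0; commitIndex=0
Op 5: F1 acks idx 2 -> match: F0=2 F1=2 F2=0 F3=0; commitIndex=2
Op 6: append 2 -> log_len=4
Op 7: F2 acks idx 4 -> match: F0=2 F1=2 F2=4 F3=0; commitIndex=2
Op 8: append 2 -> log_len=6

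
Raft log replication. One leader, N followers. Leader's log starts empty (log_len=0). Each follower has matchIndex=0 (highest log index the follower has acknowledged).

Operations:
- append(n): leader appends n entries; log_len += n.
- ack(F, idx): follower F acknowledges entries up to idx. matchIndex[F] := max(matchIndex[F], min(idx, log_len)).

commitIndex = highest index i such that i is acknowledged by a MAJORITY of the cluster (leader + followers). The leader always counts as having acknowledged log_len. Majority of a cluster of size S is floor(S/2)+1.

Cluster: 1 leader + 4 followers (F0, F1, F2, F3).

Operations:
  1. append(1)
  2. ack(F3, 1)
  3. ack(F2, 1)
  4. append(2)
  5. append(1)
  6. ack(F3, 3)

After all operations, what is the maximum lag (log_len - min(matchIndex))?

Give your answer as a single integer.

Op 1: append 1 -> log_len=1
Op 2: F3 acks idx 1 -> match: F0=0 F1=0 F2=0 F3=1; commitIndex=0
Op 3: F2 acks idx 1 -> match: F0=0 F1=0 F2=1 F3=1; commitIndex=1
Op 4: append 2 -> log_len=3
Op 5: append 1 -> log_len=4
Op 6: F3 acks idx 3 -> match: F0=0 F1=0 F2=1 F3=3; commitIndex=1

Answer: 4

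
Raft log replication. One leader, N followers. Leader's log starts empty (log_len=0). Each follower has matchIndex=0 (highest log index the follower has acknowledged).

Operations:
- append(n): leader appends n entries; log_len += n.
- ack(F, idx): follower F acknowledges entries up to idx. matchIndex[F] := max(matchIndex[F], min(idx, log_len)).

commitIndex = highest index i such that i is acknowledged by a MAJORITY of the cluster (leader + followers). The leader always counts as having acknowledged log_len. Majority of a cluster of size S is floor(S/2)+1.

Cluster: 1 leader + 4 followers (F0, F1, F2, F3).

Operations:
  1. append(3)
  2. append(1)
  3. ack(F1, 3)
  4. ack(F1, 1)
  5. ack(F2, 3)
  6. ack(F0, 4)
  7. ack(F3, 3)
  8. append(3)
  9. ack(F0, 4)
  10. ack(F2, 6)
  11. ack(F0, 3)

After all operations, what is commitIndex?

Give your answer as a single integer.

Op 1: append 3 -> log_len=3
Op 2: append 1 -> log_len=4
Op 3: F1 acks idx 3 -> match: F0=0 F1=3 F2=0 F3=0; commitIndex=0
Op 4: F1 acks idx 1 -> match: F0=0 F1=3 F2=0 F3=0; commitIndex=0
Op 5: F2 acks idx 3 -> match: F0=0 F1=3 F2=3 F3=0; commitIndex=3
Op 6: F0 acks idx 4 -> match: F0=4 F1=3 F2=3 F3=0; commitIndex=3
Op 7: F3 acks idx 3 -> match: F0=4 F1=3 F2=3 F3=3; commitIndex=3
Op 8: append 3 -> log_len=7
Op 9: F0 acks idx 4 -> match: F0=4 F1=3 F2=3 F3=3; commitIndex=3
Op 10: F2 acks idx 6 -> match: F0=4 F1=3 F2=6 F3=3; commitIndex=4
Op 11: F0 acks idx 3 -> match: F0=4 F1=3 F2=6 F3=3; commitIndex=4

Answer: 4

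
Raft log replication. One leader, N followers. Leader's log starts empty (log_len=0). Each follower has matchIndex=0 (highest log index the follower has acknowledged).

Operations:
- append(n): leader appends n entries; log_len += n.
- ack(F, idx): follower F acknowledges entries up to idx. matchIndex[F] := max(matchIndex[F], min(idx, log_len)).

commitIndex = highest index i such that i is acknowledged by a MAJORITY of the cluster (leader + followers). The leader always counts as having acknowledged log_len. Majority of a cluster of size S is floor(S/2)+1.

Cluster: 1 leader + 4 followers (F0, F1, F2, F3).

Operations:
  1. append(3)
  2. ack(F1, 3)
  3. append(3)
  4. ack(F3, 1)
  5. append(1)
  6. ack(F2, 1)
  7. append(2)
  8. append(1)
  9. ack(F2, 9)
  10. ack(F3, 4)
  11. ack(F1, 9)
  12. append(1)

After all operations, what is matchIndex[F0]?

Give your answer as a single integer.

Answer: 0

Derivation:
Op 1: append 3 -> log_len=3
Op 2: F1 acks idx 3 -> match: F0=0 F1=3 F2=0 F3=0; commitIndex=0
Op 3: append 3 -> log_len=6
Op 4: F3 acks idx 1 -> match: F0=0 F1=3 F2=0 F3=1; commitIndex=1
Op 5: append 1 -> log_len=7
Op 6: F2 acks idx 1 -> match: F0=0 F1=3 F2=1 F3=1; commitIndex=1
Op 7: append 2 -> log_len=9
Op 8: append 1 -> log_len=10
Op 9: F2 acks idx 9 -> match: F0=0 F1=3 F2=9 F3=1; commitIndex=3
Op 10: F3 acks idx 4 -> match: F0=0 F1=3 F2=9 F3=4; commitIndex=4
Op 11: F1 acks idx 9 -> match: F0=0 F1=9 F2=9 F3=4; commitIndex=9
Op 12: append 1 -> log_len=11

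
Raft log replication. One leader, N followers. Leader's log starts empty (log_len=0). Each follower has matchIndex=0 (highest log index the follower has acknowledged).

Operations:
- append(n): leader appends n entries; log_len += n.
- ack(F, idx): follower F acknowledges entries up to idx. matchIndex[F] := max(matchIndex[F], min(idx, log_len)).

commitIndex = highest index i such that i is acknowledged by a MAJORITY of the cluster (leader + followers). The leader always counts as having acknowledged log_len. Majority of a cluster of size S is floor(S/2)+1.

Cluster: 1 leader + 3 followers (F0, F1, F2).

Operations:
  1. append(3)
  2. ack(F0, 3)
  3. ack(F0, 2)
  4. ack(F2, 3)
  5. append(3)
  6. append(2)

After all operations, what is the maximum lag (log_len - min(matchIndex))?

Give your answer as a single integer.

Op 1: append 3 -> log_len=3
Op 2: F0 acks idx 3 -> match: F0=3 F1=0 F2=0; commitIndex=0
Op 3: F0 acks idx 2 -> match: F0=3 F1=0 F2=0; commitIndex=0
Op 4: F2 acks idx 3 -> match: F0=3 F1=0 F2=3; commitIndex=3
Op 5: append 3 -> log_len=6
Op 6: append 2 -> log_len=8

Answer: 8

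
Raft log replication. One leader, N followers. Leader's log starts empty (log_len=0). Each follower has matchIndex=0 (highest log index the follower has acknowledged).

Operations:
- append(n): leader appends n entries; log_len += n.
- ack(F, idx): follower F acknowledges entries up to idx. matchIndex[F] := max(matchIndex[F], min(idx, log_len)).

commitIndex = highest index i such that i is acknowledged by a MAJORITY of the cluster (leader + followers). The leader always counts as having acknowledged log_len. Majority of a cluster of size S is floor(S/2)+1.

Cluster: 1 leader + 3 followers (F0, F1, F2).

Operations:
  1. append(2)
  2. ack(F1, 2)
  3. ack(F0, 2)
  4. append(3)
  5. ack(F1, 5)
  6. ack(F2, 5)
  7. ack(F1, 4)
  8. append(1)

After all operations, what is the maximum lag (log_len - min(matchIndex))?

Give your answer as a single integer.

Op 1: append 2 -> log_len=2
Op 2: F1 acks idx 2 -> match: F0=0 F1=2 F2=0; commitIndex=0
Op 3: F0 acks idx 2 -> match: F0=2 F1=2 F2=0; commitIndex=2
Op 4: append 3 -> log_len=5
Op 5: F1 acks idx 5 -> match: F0=2 F1=5 F2=0; commitIndex=2
Op 6: F2 acks idx 5 -> match: F0=2 F1=5 F2=5; commitIndex=5
Op 7: F1 acks idx 4 -> match: F0=2 F1=5 F2=5; commitIndex=5
Op 8: append 1 -> log_len=6

Answer: 4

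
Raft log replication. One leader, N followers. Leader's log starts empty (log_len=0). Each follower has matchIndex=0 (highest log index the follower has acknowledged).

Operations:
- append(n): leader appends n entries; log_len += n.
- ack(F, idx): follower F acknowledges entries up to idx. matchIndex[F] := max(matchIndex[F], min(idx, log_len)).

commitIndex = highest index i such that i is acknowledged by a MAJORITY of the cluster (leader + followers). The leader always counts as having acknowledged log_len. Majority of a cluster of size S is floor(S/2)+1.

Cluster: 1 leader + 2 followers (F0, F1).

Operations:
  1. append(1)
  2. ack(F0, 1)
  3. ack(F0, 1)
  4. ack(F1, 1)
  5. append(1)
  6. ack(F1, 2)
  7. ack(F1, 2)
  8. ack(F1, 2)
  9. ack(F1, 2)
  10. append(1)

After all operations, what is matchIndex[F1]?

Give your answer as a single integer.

Answer: 2

Derivation:
Op 1: append 1 -> log_len=1
Op 2: F0 acks idx 1 -> match: F0=1 F1=0; commitIndex=1
Op 3: F0 acks idx 1 -> match: F0=1 F1=0; commitIndex=1
Op 4: F1 acks idx 1 -> match: F0=1 F1=1; commitIndex=1
Op 5: append 1 -> log_len=2
Op 6: F1 acks idx 2 -> match: F0=1 F1=2; commitIndex=2
Op 7: F1 acks idx 2 -> match: F0=1 F1=2; commitIndex=2
Op 8: F1 acks idx 2 -> match: F0=1 F1=2; commitIndex=2
Op 9: F1 acks idx 2 -> match: F0=1 F1=2; commitIndex=2
Op 10: append 1 -> log_len=3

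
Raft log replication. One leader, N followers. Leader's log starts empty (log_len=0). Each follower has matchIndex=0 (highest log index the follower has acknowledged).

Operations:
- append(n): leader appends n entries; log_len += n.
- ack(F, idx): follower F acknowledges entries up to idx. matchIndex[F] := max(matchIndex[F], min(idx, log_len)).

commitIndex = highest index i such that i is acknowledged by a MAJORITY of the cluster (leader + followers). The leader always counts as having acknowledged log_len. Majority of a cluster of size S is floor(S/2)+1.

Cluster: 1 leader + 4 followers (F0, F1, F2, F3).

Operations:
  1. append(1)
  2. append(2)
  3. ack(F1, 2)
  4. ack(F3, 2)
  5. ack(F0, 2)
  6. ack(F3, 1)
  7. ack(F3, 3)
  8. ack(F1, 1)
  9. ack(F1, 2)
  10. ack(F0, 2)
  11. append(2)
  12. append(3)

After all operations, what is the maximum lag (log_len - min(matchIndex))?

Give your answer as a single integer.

Answer: 8

Derivation:
Op 1: append 1 -> log_len=1
Op 2: append 2 -> log_len=3
Op 3: F1 acks idx 2 -> match: F0=0 F1=2 F2=0 F3=0; commitIndex=0
Op 4: F3 acks idx 2 -> match: F0=0 F1=2 F2=0 F3=2; commitIndex=2
Op 5: F0 acks idx 2 -> match: F0=2 F1=2 F2=0 F3=2; commitIndex=2
Op 6: F3 acks idx 1 -> match: F0=2 F1=2 F2=0 F3=2; commitIndex=2
Op 7: F3 acks idx 3 -> match: F0=2 F1=2 F2=0 F3=3; commitIndex=2
Op 8: F1 acks idx 1 -> match: F0=2 F1=2 F2=0 F3=3; commitIndex=2
Op 9: F1 acks idx 2 -> match: F0=2 F1=2 F2=0 F3=3; commitIndex=2
Op 10: F0 acks idx 2 -> match: F0=2 F1=2 F2=0 F3=3; commitIndex=2
Op 11: append 2 -> log_len=5
Op 12: append 3 -> log_len=8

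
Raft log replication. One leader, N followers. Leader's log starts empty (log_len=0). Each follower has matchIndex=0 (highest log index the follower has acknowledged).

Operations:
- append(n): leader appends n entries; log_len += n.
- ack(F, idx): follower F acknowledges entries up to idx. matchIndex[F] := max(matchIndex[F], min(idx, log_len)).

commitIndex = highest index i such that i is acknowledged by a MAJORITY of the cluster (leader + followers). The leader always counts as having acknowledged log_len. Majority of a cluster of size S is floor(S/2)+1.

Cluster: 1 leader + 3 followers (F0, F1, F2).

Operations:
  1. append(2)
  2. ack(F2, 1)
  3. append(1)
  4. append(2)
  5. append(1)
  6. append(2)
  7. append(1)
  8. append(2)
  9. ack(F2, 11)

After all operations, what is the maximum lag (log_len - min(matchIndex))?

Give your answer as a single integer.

Answer: 11

Derivation:
Op 1: append 2 -> log_len=2
Op 2: F2 acks idx 1 -> match: F0=0 F1=0 F2=1; commitIndex=0
Op 3: append 1 -> log_len=3
Op 4: append 2 -> log_len=5
Op 5: append 1 -> log_len=6
Op 6: append 2 -> log_len=8
Op 7: append 1 -> log_len=9
Op 8: append 2 -> log_len=11
Op 9: F2 acks idx 11 -> match: F0=0 F1=0 F2=11; commitIndex=0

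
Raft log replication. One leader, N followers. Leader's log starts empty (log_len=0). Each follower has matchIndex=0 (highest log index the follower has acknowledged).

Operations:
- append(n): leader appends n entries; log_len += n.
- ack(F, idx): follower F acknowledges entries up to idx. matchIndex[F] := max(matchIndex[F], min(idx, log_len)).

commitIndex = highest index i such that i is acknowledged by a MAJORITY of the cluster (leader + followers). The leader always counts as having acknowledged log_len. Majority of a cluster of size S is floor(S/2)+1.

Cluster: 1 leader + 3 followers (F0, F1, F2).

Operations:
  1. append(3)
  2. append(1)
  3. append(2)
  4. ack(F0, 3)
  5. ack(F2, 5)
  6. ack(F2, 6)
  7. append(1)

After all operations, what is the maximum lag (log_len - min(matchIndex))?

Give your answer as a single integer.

Answer: 7

Derivation:
Op 1: append 3 -> log_len=3
Op 2: append 1 -> log_len=4
Op 3: append 2 -> log_len=6
Op 4: F0 acks idx 3 -> match: F0=3 F1=0 F2=0; commitIndex=0
Op 5: F2 acks idx 5 -> match: F0=3 F1=0 F2=5; commitIndex=3
Op 6: F2 acks idx 6 -> match: F0=3 F1=0 F2=6; commitIndex=3
Op 7: append 1 -> log_len=7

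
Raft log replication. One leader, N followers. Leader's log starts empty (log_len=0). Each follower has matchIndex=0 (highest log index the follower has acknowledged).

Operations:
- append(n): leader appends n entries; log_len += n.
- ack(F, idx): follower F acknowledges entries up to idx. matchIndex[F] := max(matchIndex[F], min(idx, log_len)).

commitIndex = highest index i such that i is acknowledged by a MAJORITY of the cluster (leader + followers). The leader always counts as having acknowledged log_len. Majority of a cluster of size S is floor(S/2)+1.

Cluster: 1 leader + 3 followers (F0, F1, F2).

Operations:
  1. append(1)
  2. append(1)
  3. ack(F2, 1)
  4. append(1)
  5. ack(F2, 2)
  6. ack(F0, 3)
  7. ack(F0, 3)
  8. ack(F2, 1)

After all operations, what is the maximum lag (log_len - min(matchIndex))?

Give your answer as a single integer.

Answer: 3

Derivation:
Op 1: append 1 -> log_len=1
Op 2: append 1 -> log_len=2
Op 3: F2 acks idx 1 -> match: F0=0 F1=0 F2=1; commitIndex=0
Op 4: append 1 -> log_len=3
Op 5: F2 acks idx 2 -> match: F0=0 F1=0 F2=2; commitIndex=0
Op 6: F0 acks idx 3 -> match: F0=3 F1=0 F2=2; commitIndex=2
Op 7: F0 acks idx 3 -> match: F0=3 F1=0 F2=2; commitIndex=2
Op 8: F2 acks idx 1 -> match: F0=3 F1=0 F2=2; commitIndex=2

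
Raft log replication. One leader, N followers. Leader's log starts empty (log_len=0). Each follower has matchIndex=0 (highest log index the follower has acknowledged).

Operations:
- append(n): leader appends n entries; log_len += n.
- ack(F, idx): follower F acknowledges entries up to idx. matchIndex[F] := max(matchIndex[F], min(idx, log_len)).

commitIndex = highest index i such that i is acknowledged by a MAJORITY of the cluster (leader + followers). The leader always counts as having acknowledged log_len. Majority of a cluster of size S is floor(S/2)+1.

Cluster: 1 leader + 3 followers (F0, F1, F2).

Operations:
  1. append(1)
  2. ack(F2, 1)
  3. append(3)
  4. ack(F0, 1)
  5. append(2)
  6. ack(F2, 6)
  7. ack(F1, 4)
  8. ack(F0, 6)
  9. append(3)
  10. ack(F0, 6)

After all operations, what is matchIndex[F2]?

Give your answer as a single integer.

Answer: 6

Derivation:
Op 1: append 1 -> log_len=1
Op 2: F2 acks idx 1 -> match: F0=0 F1=0 F2=1; commitIndex=0
Op 3: append 3 -> log_len=4
Op 4: F0 acks idx 1 -> match: F0=1 F1=0 F2=1; commitIndex=1
Op 5: append 2 -> log_len=6
Op 6: F2 acks idx 6 -> match: F0=1 F1=0 F2=6; commitIndex=1
Op 7: F1 acks idx 4 -> match: F0=1 F1=4 F2=6; commitIndex=4
Op 8: F0 acks idx 6 -> match: F0=6 F1=4 F2=6; commitIndex=6
Op 9: append 3 -> log_len=9
Op 10: F0 acks idx 6 -> match: F0=6 F1=4 F2=6; commitIndex=6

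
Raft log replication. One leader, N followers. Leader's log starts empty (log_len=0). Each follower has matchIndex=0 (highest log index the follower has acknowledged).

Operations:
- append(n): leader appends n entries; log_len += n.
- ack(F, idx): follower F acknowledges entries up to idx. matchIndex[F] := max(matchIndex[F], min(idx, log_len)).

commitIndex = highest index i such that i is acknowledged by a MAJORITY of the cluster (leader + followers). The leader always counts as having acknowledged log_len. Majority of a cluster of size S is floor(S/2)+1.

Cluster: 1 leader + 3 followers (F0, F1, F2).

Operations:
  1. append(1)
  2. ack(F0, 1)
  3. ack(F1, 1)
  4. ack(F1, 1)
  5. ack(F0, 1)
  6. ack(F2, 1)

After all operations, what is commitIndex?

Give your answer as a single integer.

Op 1: append 1 -> log_len=1
Op 2: F0 acks idx 1 -> match: F0=1 F1=0 F2=0; commitIndex=0
Op 3: F1 acks idx 1 -> match: F0=1 F1=1 F2=0; commitIndex=1
Op 4: F1 acks idx 1 -> match: F0=1 F1=1 F2=0; commitIndex=1
Op 5: F0 acks idx 1 -> match: F0=1 F1=1 F2=0; commitIndex=1
Op 6: F2 acks idx 1 -> match: F0=1 F1=1 F2=1; commitIndex=1

Answer: 1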